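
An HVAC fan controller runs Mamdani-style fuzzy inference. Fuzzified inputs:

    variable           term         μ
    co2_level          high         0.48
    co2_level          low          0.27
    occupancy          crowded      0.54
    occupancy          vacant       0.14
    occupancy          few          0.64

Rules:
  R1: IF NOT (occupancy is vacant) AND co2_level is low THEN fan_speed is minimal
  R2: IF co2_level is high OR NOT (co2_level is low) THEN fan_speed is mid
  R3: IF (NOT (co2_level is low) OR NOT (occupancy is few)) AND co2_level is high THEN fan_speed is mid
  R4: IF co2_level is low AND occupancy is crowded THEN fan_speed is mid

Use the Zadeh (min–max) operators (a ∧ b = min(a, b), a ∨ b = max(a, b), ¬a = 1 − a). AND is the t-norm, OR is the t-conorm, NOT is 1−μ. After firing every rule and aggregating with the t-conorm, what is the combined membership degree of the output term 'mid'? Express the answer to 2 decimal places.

0.73

R1: ¬vacant=1−0.14=0.86, low=0.27; AND[min(a, b)] → w = 0.27
R2: high=0.48, ¬low=1−0.27=0.73; OR[max(a, b)] → w = 0.73
R3: (¬low=1−0.27=0.73 OR ¬few=1−0.64=0.36) = 0.73; AND[min(a, b)] with high=0.48 → w = 0.48
R4: low=0.27, crowded=0.54; AND[min(a, b)] → w = 0.27
Rules with consequent 'mid': {R2, R3, R4} → strengths 0.73, 0.48, 0.27
Aggregate via t-conorm [max(a, b)]: 0.73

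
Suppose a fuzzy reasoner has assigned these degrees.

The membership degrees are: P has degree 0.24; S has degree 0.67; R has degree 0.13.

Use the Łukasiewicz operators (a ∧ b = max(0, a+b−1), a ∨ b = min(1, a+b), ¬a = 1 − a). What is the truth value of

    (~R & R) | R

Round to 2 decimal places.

0.13

~R = 1 − 0.13 = 0.87
~R & R = max(0, a+b−1) on (0.87, 0.13) = 0.00
(~R & R) | R = min(1, a+b) on (0.00, 0.13) = 0.13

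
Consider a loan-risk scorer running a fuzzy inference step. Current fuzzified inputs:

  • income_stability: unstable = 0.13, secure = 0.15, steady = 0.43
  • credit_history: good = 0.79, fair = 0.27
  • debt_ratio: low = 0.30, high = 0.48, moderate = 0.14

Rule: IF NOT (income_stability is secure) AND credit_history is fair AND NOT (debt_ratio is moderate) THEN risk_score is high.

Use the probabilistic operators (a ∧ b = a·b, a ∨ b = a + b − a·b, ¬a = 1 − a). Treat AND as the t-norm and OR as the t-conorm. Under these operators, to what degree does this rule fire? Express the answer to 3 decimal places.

0.197

firing strength: ¬secure=1−0.15=0.85, fair=0.27, ¬moderate=1−0.14=0.86; AND[a·b] → w = 0.1974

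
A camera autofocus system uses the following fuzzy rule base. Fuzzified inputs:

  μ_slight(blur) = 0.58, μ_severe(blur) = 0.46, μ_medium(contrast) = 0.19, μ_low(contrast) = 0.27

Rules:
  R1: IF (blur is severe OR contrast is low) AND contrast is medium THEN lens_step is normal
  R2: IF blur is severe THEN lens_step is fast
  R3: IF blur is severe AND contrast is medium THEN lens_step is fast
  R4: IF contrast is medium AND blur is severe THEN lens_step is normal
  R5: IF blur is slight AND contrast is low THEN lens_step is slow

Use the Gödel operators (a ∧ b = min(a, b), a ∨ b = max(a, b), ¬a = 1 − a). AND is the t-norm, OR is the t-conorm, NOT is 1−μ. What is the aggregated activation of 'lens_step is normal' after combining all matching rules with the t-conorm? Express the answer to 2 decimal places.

0.19

R1: (severe=0.46 OR low=0.27) = 0.46; AND[min(a, b)] with medium=0.19 → w = 0.19
R2: severe=0.46 → w = 0.46
R3: severe=0.46, medium=0.19; AND[min(a, b)] → w = 0.19
R4: medium=0.19, severe=0.46; AND[min(a, b)] → w = 0.19
R5: slight=0.58, low=0.27; AND[min(a, b)] → w = 0.27
Rules with consequent 'normal': {R1, R4} → strengths 0.19, 0.19
Aggregate via t-conorm [max(a, b)]: 0.19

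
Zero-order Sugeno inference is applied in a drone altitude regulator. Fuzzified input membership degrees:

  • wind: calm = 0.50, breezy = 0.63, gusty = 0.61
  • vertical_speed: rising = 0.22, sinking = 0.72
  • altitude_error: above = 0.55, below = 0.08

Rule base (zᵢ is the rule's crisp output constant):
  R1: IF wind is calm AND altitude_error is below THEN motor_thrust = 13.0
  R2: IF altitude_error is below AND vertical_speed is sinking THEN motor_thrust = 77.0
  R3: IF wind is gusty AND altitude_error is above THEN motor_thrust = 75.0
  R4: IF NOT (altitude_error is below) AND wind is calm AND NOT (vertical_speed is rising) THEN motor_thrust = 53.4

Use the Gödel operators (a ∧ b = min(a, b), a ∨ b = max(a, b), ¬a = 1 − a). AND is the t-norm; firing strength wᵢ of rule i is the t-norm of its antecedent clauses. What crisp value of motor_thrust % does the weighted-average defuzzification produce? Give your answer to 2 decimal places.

62.11

R1 (z=13.0): calm=0.50, below=0.08; AND[min(a, b)] → w = 0.08
R2 (z=77.0): below=0.08, sinking=0.72; AND[min(a, b)] → w = 0.08
R3 (z=75.0): gusty=0.61, above=0.55; AND[min(a, b)] → w = 0.55
R4 (z=53.4): ¬below=1−0.08=0.92, calm=0.50, ¬rising=1−0.22=0.78; AND[min(a, b)] → w = 0.50
Weighted average = (0.08·13.0 + 0.08·77.0 + 0.55·75.0 + 0.50·53.4) / (0.08 + 0.08 + 0.55 + 0.50)
  = 75.1500 / 1.2100 = 62.11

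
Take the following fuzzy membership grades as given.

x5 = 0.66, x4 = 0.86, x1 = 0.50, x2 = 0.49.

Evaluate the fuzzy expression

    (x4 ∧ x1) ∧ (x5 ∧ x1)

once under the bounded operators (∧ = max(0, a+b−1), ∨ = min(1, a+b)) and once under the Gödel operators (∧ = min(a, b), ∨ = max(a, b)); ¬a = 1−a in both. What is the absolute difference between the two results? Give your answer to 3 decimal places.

0.500

Under bounded:
  x4 ∧ x1 = max(0, a+b−1) on (0.86, 0.50) = 0.36
  x5 ∧ x1 = max(0, a+b−1) on (0.66, 0.50) = 0.16
  (x4 ∧ x1) ∧ (x5 ∧ x1) = max(0, a+b−1) on (0.36, 0.16) = 0.00
  → value = 0.0000
Under Gödel:
  x4 ∧ x1 = min(a, b) on (0.86, 0.50) = 0.50
  x5 ∧ x1 = min(a, b) on (0.66, 0.50) = 0.50
  (x4 ∧ x1) ∧ (x5 ∧ x1) = min(a, b) on (0.50, 0.50) = 0.50
  → value = 0.5000
|0.0000 − 0.5000| = 0.500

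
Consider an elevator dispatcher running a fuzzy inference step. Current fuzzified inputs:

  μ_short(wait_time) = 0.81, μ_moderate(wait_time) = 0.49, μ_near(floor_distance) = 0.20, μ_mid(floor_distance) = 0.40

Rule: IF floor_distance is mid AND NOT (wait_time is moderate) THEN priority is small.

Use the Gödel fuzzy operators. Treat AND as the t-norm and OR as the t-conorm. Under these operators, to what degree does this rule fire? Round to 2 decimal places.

0.40

firing strength: mid=0.40, ¬moderate=1−0.49=0.51; AND[min(a, b)] → w = 0.40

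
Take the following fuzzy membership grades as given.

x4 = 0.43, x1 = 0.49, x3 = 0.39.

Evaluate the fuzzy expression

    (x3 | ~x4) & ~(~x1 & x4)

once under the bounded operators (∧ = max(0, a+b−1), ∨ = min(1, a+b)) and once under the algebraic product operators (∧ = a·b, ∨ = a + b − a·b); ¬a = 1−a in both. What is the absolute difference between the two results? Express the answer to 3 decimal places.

0.384

Under bounded:
  ~x4 = 1 − 0.43 = 0.57
  x3 | ~x4 = min(1, a+b) on (0.39, 0.57) = 0.96
  ~x1 = 1 − 0.49 = 0.51
  ~x1 & x4 = max(0, a+b−1) on (0.51, 0.43) = 0.00
  ~(~x1 & x4) = 1 − 0.00 = 1.00
  (x3 | ~x4) & ~(~x1 & x4) = max(0, a+b−1) on (0.96, 1.00) = 0.96
  → value = 0.9600
Under algebraic product:
  ~x4 = 1 − 0.4300 = 0.5700
  x3 | ~x4 = a + b − a·b on (0.3900, 0.5700) = 0.7377
  ~x1 = 1 − 0.4900 = 0.5100
  ~x1 & x4 = a·b on (0.5100, 0.4300) = 0.2193
  ~(~x1 & x4) = 1 − 0.2193 = 0.7807
  (x3 | ~x4) & ~(~x1 & x4) = a·b on (0.7377, 0.7807) = 0.5759
  → value = 0.5759
|0.9600 − 0.5759| = 0.384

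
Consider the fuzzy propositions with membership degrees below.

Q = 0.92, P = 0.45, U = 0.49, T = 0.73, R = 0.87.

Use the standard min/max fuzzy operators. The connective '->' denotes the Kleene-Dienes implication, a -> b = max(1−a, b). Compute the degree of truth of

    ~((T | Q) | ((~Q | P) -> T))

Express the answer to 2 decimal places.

T | Q = max(a, b) on (0.73, 0.92) = 0.92
~Q = 1 − 0.92 = 0.08
~Q | P = max(a, b) on (0.08, 0.45) = 0.45
(~Q | P) -> T  [Kleene-Dienes: max(1−a, b)] with a=0.45, b=0.73 → 0.73
(T | Q) | ((~Q | P) -> T) = max(a, b) on (0.92, 0.73) = 0.92
~((T | Q) | ((~Q | P) -> T)) = 1 − 0.92 = 0.08

0.08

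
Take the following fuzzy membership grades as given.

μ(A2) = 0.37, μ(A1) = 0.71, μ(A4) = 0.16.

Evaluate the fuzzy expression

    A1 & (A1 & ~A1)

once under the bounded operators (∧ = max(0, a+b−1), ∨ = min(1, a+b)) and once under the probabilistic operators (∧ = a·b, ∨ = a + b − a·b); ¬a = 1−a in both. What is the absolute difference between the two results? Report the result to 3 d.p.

0.146

Under bounded:
  ~A1 = 1 − 0.71 = 0.29
  A1 & ~A1 = max(0, a+b−1) on (0.71, 0.29) = 0.00
  A1 & (A1 & ~A1) = max(0, a+b−1) on (0.71, 0.00) = 0.00
  → value = 0.0000
Under probabilistic:
  ~A1 = 1 − 0.7100 = 0.2900
  A1 & ~A1 = a·b on (0.7100, 0.2900) = 0.2059
  A1 & (A1 & ~A1) = a·b on (0.7100, 0.2059) = 0.1462
  → value = 0.1462
|0.0000 − 0.1462| = 0.146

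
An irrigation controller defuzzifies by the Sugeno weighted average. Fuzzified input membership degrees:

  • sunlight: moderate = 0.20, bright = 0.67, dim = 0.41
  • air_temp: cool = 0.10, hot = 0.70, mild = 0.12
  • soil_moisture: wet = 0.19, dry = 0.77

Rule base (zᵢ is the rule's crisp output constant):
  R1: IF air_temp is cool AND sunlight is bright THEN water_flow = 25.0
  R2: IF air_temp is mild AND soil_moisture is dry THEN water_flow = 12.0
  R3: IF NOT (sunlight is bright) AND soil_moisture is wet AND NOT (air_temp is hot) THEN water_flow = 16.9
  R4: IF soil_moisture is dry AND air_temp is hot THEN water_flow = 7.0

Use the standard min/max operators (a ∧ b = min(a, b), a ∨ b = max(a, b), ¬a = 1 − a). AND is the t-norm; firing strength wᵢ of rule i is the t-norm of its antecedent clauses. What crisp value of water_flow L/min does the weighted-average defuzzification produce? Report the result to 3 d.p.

10.857

R1 (z=25.0): cool=0.10, bright=0.67; AND[min(a, b)] → w = 0.10
R2 (z=12.0): mild=0.12, dry=0.77; AND[min(a, b)] → w = 0.12
R3 (z=16.9): ¬bright=1−0.67=0.33, wet=0.19, ¬hot=1−0.70=0.30; AND[min(a, b)] → w = 0.19
R4 (z=7.0): dry=0.77, hot=0.70; AND[min(a, b)] → w = 0.70
Weighted average = (0.10·25.0 + 0.12·12.0 + 0.19·16.9 + 0.70·7.0) / (0.10 + 0.12 + 0.19 + 0.70)
  = 12.0510 / 1.1100 = 10.857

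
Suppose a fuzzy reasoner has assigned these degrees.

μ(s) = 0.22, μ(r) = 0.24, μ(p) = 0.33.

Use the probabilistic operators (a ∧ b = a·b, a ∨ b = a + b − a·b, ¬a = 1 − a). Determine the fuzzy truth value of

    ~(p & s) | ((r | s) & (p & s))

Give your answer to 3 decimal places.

p & s = a·b on (0.3300, 0.2200) = 0.0726
~(p & s) = 1 − 0.0726 = 0.9274
r | s = a + b − a·b on (0.2400, 0.2200) = 0.4072
p & s = a·b on (0.3300, 0.2200) = 0.0726
(r | s) & (p & s) = a·b on (0.4072, 0.0726) = 0.0296
~(p & s) | ((r | s) & (p & s)) = a + b − a·b on (0.9274, 0.0296) = 0.9295

0.930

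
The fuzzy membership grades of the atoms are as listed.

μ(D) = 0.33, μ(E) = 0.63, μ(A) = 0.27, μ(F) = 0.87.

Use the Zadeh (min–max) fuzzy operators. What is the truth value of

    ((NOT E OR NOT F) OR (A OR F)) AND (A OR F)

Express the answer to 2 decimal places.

NOT E = 1 − 0.63 = 0.37
NOT F = 1 − 0.87 = 0.13
NOT E OR NOT F = max(a, b) on (0.37, 0.13) = 0.37
A OR F = max(a, b) on (0.27, 0.87) = 0.87
(NOT E OR NOT F) OR (A OR F) = max(a, b) on (0.37, 0.87) = 0.87
A OR F = max(a, b) on (0.27, 0.87) = 0.87
((NOT E OR NOT F) OR (A OR F)) AND (A OR F) = min(a, b) on (0.87, 0.87) = 0.87

0.87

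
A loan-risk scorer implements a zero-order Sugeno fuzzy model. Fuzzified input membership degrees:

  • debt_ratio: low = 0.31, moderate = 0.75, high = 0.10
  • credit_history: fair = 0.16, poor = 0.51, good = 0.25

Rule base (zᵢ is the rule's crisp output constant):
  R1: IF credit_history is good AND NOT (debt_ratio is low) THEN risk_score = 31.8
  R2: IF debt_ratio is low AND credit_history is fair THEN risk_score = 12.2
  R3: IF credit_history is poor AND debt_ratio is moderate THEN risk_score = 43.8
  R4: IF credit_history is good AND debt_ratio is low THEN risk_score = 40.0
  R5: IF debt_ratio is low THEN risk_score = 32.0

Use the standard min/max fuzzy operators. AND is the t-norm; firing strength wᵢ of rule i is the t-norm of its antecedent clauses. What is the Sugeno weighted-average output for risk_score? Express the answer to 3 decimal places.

R1 (z=31.8): good=0.25, ¬low=1−0.31=0.69; AND[min(a, b)] → w = 0.25
R2 (z=12.2): low=0.31, fair=0.16; AND[min(a, b)] → w = 0.16
R3 (z=43.8): poor=0.51, moderate=0.75; AND[min(a, b)] → w = 0.51
R4 (z=40.0): good=0.25, low=0.31; AND[min(a, b)] → w = 0.25
R5 (z=32.0): low=0.31 → w = 0.31
Weighted average = (0.25·31.8 + 0.16·12.2 + 0.51·43.8 + 0.25·40.0 + 0.31·32.0) / (0.25 + 0.16 + 0.51 + 0.25 + 0.31)
  = 52.1600 / 1.4800 = 35.243

35.243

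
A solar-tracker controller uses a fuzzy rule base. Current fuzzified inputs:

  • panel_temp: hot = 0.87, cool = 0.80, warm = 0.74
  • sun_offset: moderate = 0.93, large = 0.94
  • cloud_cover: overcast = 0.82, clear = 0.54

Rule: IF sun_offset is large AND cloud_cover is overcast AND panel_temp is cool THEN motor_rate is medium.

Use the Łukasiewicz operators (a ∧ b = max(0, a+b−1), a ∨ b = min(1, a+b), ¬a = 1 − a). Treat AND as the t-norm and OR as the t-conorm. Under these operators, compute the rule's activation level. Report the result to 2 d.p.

0.56

firing strength: large=0.94, overcast=0.82, cool=0.80; AND[max(0, a+b−1)] → w = 0.56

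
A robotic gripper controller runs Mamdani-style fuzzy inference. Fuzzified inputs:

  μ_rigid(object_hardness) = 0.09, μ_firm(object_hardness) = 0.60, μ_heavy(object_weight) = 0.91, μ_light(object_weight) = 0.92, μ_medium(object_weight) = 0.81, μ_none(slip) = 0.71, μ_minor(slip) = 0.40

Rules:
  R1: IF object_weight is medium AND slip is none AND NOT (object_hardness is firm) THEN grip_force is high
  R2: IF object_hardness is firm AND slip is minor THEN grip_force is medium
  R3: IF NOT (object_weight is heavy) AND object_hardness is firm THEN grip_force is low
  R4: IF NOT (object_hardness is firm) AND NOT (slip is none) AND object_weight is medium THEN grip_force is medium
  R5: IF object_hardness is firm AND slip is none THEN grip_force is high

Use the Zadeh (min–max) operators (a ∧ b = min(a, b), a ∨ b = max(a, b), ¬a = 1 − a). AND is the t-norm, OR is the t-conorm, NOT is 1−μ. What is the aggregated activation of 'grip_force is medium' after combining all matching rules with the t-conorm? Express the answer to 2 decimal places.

R1: medium=0.81, none=0.71, ¬firm=1−0.60=0.40; AND[min(a, b)] → w = 0.40
R2: firm=0.60, minor=0.40; AND[min(a, b)] → w = 0.40
R3: ¬heavy=1−0.91=0.09, firm=0.60; AND[min(a, b)] → w = 0.09
R4: ¬firm=1−0.60=0.40, ¬none=1−0.71=0.29, medium=0.81; AND[min(a, b)] → w = 0.29
R5: firm=0.60, none=0.71; AND[min(a, b)] → w = 0.60
Rules with consequent 'medium': {R2, R4} → strengths 0.40, 0.29
Aggregate via t-conorm [max(a, b)]: 0.40

0.40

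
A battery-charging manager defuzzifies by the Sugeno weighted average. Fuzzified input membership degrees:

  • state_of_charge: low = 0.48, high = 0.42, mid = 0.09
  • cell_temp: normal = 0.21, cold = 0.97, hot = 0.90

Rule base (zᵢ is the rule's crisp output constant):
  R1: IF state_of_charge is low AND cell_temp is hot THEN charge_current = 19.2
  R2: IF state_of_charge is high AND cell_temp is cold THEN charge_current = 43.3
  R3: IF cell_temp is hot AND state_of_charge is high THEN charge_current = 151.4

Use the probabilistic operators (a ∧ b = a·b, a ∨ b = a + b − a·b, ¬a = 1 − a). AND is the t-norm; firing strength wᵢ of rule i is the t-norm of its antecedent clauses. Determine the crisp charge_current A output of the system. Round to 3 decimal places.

R1 (z=19.2): low=0.48, hot=0.90; AND[a·b] → w = 0.4320
R2 (z=43.3): high=0.42, cold=0.97; AND[a·b] → w = 0.4074
R3 (z=151.4): hot=0.90, high=0.42; AND[a·b] → w = 0.3780
Weighted average = (0.4320·19.2 + 0.4074·43.3 + 0.3780·151.4) / (0.4320 + 0.4074 + 0.3780)
  = 83.1640 / 1.2174 = 68.313

68.313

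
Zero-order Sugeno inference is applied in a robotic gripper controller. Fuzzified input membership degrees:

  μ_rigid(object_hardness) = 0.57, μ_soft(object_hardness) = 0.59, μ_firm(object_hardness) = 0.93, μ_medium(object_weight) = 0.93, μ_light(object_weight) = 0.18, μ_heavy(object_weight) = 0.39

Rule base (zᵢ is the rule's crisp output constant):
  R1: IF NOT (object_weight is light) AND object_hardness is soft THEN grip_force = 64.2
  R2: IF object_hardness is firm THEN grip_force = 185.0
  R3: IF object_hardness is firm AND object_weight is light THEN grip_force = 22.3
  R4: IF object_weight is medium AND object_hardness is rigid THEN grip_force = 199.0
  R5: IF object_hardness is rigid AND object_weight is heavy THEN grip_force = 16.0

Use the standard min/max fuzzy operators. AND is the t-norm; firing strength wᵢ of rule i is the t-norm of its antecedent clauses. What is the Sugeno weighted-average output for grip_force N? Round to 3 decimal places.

R1 (z=64.2): ¬light=1−0.18=0.82, soft=0.59; AND[min(a, b)] → w = 0.59
R2 (z=185.0): firm=0.93 → w = 0.93
R3 (z=22.3): firm=0.93, light=0.18; AND[min(a, b)] → w = 0.18
R4 (z=199.0): medium=0.93, rigid=0.57; AND[min(a, b)] → w = 0.57
R5 (z=16.0): rigid=0.57, heavy=0.39; AND[min(a, b)] → w = 0.39
Weighted average = (0.59·64.2 + 0.93·185.0 + 0.18·22.3 + 0.57·199.0 + 0.39·16.0) / (0.59 + 0.93 + 0.18 + 0.57 + 0.39)
  = 333.6120 / 2.6600 = 125.418

125.418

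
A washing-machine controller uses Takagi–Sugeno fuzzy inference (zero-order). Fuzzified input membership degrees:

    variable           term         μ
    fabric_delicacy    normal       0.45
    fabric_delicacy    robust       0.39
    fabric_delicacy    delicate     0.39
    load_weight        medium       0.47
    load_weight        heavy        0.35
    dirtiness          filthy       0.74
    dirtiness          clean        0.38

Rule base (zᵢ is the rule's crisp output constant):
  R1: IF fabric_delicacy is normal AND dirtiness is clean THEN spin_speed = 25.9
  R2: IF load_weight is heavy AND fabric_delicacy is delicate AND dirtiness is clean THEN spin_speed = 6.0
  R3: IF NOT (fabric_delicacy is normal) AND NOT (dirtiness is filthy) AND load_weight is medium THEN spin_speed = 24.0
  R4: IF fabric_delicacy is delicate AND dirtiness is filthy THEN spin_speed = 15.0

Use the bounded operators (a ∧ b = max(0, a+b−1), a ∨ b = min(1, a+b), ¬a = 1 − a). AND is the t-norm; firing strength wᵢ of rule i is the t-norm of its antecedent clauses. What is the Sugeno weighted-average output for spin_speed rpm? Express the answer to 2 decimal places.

15.00

R1 (z=25.9): normal=0.45, clean=0.38; AND[max(0, a+b−1)] → w = 0.00
R2 (z=6.0): heavy=0.35, delicate=0.39, clean=0.38; AND[max(0, a+b−1)] → w = 0.00
R3 (z=24.0): ¬normal=1−0.45=0.55, ¬filthy=1−0.74=0.26, medium=0.47; AND[max(0, a+b−1)] → w = 0.00
R4 (z=15.0): delicate=0.39, filthy=0.74; AND[max(0, a+b−1)] → w = 0.13
Weighted average = (0.00·25.9 + 0.00·6.0 + 0.00·24.0 + 0.13·15.0) / (0.00 + 0.00 + 0.00 + 0.13)
  = 1.9500 / 0.1300 = 15.00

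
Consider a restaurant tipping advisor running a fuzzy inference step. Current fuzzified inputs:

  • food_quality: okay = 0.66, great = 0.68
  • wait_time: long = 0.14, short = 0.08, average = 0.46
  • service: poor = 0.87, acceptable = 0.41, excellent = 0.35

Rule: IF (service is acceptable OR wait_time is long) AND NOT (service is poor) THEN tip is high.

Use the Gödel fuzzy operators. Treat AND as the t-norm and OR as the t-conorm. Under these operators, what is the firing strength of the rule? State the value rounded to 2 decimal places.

0.13

firing strength: (acceptable=0.41 OR long=0.14) = 0.41; AND[min(a, b)] with ¬poor=1−0.87=0.13 → w = 0.13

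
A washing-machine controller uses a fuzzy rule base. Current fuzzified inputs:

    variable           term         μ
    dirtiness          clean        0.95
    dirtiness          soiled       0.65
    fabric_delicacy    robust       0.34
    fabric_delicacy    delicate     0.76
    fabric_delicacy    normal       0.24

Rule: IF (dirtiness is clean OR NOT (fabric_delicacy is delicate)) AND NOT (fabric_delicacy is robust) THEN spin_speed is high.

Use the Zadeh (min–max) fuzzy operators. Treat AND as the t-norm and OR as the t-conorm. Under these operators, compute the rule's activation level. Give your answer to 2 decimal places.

0.66

firing strength: (clean=0.95 OR ¬delicate=1−0.76=0.24) = 0.95; AND[min(a, b)] with ¬robust=1−0.34=0.66 → w = 0.66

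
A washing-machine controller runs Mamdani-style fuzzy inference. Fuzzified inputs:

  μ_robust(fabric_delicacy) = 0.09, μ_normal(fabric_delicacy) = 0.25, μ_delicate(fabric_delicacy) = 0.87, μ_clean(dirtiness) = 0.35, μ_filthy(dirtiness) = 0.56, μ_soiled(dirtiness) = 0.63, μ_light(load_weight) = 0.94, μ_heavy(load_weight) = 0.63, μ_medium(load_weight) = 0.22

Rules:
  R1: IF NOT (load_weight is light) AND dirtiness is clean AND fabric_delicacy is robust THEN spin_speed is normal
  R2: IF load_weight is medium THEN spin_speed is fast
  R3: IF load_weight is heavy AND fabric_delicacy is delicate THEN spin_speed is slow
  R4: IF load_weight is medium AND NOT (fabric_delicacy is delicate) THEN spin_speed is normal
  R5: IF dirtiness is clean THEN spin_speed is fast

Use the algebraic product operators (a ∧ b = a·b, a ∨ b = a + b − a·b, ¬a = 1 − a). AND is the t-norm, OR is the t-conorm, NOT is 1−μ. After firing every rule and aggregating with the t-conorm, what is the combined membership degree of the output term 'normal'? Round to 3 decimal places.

R1: ¬light=1−0.94=0.06, clean=0.35, robust=0.09; AND[a·b] → w = 0.0019
R2: medium=0.22 → w = 0.2200
R3: heavy=0.63, delicate=0.87; AND[a·b] → w = 0.5481
R4: medium=0.22, ¬delicate=1−0.87=0.13; AND[a·b] → w = 0.0286
R5: clean=0.35 → w = 0.3500
Rules with consequent 'normal': {R1, R4} → strengths 0.0019, 0.0286
Aggregate via t-conorm [a + b − a·b]: 0.0304

0.030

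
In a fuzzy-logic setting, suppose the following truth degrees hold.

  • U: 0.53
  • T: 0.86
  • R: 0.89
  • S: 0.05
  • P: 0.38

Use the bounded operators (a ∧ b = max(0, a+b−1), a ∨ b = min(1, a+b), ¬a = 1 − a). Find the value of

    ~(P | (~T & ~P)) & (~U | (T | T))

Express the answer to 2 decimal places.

~T = 1 − 0.86 = 0.14
~P = 1 − 0.38 = 0.62
~T & ~P = max(0, a+b−1) on (0.14, 0.62) = 0.00
P | (~T & ~P) = min(1, a+b) on (0.38, 0.00) = 0.38
~(P | (~T & ~P)) = 1 − 0.38 = 0.62
~U = 1 − 0.53 = 0.47
T | T = min(1, a+b) on (0.86, 0.86) = 1.00
~U | (T | T) = min(1, a+b) on (0.47, 1.00) = 1.00
~(P | (~T & ~P)) & (~U | (T | T)) = max(0, a+b−1) on (0.62, 1.00) = 0.62

0.62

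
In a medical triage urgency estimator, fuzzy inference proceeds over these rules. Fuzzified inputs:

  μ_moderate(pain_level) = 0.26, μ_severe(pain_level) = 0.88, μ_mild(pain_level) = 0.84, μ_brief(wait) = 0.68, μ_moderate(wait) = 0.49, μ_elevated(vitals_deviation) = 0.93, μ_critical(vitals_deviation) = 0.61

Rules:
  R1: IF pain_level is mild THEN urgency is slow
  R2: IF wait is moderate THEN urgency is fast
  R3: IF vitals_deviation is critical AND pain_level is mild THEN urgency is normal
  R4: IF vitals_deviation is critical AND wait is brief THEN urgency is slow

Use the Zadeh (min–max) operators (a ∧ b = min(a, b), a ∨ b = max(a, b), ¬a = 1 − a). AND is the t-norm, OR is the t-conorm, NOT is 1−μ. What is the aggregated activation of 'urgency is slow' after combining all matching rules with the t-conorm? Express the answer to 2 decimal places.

R1: mild=0.84 → w = 0.84
R2: moderate=0.49 → w = 0.49
R3: critical=0.61, mild=0.84; AND[min(a, b)] → w = 0.61
R4: critical=0.61, brief=0.68; AND[min(a, b)] → w = 0.61
Rules with consequent 'slow': {R1, R4} → strengths 0.84, 0.61
Aggregate via t-conorm [max(a, b)]: 0.84

0.84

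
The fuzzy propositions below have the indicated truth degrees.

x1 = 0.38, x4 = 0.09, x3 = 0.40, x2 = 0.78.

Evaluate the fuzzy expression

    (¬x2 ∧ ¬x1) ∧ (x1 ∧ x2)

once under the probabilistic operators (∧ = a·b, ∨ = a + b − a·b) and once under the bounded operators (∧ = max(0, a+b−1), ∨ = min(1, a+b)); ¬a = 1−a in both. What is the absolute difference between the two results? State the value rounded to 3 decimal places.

0.040

Under probabilistic:
  ¬x2 = 1 − 0.7800 = 0.2200
  ¬x1 = 1 − 0.3800 = 0.6200
  ¬x2 ∧ ¬x1 = a·b on (0.2200, 0.6200) = 0.1364
  x1 ∧ x2 = a·b on (0.3800, 0.7800) = 0.2964
  (¬x2 ∧ ¬x1) ∧ (x1 ∧ x2) = a·b on (0.1364, 0.2964) = 0.0404
  → value = 0.0404
Under bounded:
  ¬x2 = 1 − 0.78 = 0.22
  ¬x1 = 1 − 0.38 = 0.62
  ¬x2 ∧ ¬x1 = max(0, a+b−1) on (0.22, 0.62) = 0.00
  x1 ∧ x2 = max(0, a+b−1) on (0.38, 0.78) = 0.16
  (¬x2 ∧ ¬x1) ∧ (x1 ∧ x2) = max(0, a+b−1) on (0.00, 0.16) = 0.00
  → value = 0.0000
|0.0404 − 0.0000| = 0.040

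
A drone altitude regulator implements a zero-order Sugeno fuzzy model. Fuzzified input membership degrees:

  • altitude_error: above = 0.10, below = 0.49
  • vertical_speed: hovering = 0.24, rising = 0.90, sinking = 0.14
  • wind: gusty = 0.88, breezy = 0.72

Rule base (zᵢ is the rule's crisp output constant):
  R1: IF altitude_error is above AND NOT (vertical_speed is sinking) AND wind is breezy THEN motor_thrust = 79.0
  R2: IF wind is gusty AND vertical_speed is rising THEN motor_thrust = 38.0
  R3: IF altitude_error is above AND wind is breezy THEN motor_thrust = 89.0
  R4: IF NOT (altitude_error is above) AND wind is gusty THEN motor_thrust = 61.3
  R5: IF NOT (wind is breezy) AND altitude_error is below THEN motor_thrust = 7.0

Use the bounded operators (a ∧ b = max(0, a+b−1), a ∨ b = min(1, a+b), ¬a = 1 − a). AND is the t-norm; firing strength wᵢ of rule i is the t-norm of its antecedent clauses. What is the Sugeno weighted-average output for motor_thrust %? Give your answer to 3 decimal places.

R1 (z=79.0): above=0.10, ¬sinking=1−0.14=0.86, breezy=0.72; AND[max(0, a+b−1)] → w = 0.00
R2 (z=38.0): gusty=0.88, rising=0.90; AND[max(0, a+b−1)] → w = 0.78
R3 (z=89.0): above=0.10, breezy=0.72; AND[max(0, a+b−1)] → w = 0.00
R4 (z=61.3): ¬above=1−0.10=0.90, gusty=0.88; AND[max(0, a+b−1)] → w = 0.78
R5 (z=7.0): ¬breezy=1−0.72=0.28, below=0.49; AND[max(0, a+b−1)] → w = 0.00
Weighted average = (0.00·79.0 + 0.78·38.0 + 0.00·89.0 + 0.78·61.3 + 0.00·7.0) / (0.00 + 0.78 + 0.00 + 0.78 + 0.00)
  = 77.4540 / 1.5600 = 49.650

49.650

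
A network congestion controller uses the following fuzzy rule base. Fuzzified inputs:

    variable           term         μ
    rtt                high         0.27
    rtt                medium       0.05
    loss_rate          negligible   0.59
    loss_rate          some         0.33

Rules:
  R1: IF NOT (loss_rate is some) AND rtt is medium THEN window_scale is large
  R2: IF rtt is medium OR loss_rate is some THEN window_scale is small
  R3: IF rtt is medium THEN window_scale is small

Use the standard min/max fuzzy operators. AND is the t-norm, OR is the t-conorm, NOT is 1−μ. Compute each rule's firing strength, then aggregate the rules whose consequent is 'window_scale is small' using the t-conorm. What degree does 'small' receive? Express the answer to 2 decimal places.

0.33

R1: ¬some=1−0.33=0.67, medium=0.05; AND[min(a, b)] → w = 0.05
R2: medium=0.05, some=0.33; OR[max(a, b)] → w = 0.33
R3: medium=0.05 → w = 0.05
Rules with consequent 'small': {R2, R3} → strengths 0.33, 0.05
Aggregate via t-conorm [max(a, b)]: 0.33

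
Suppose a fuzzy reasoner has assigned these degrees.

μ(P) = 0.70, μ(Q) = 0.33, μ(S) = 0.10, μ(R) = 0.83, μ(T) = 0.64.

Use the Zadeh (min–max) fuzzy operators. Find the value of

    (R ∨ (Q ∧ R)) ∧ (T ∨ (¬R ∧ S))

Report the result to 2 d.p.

0.64

Q ∧ R = min(a, b) on (0.33, 0.83) = 0.33
R ∨ (Q ∧ R) = max(a, b) on (0.83, 0.33) = 0.83
¬R = 1 − 0.83 = 0.17
¬R ∧ S = min(a, b) on (0.17, 0.10) = 0.10
T ∨ (¬R ∧ S) = max(a, b) on (0.64, 0.10) = 0.64
(R ∨ (Q ∧ R)) ∧ (T ∨ (¬R ∧ S)) = min(a, b) on (0.83, 0.64) = 0.64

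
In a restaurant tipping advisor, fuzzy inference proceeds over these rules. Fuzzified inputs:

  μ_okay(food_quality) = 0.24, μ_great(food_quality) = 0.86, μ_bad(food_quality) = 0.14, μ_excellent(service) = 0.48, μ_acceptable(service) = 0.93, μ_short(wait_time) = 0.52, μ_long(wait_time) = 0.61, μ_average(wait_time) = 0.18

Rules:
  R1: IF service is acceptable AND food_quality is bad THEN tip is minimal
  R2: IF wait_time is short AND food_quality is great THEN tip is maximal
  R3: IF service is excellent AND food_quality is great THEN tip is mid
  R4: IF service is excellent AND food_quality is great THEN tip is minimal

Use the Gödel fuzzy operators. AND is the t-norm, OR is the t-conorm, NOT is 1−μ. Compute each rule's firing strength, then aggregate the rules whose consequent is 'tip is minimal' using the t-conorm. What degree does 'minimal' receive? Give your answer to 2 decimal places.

R1: acceptable=0.93, bad=0.14; AND[min(a, b)] → w = 0.14
R2: short=0.52, great=0.86; AND[min(a, b)] → w = 0.52
R3: excellent=0.48, great=0.86; AND[min(a, b)] → w = 0.48
R4: excellent=0.48, great=0.86; AND[min(a, b)] → w = 0.48
Rules with consequent 'minimal': {R1, R4} → strengths 0.14, 0.48
Aggregate via t-conorm [max(a, b)]: 0.48

0.48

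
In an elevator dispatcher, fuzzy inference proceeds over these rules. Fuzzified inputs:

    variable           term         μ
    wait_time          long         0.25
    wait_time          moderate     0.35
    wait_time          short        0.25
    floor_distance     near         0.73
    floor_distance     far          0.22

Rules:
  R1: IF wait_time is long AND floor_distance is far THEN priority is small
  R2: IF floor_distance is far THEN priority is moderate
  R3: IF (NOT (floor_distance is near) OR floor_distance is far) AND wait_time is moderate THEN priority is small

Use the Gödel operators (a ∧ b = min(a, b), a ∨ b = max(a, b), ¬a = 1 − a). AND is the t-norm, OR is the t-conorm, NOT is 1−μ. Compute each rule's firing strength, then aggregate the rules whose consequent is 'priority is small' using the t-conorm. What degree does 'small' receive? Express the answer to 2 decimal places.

0.27

R1: long=0.25, far=0.22; AND[min(a, b)] → w = 0.22
R2: far=0.22 → w = 0.22
R3: (¬near=1−0.73=0.27 OR far=0.22) = 0.27; AND[min(a, b)] with moderate=0.35 → w = 0.27
Rules with consequent 'small': {R1, R3} → strengths 0.22, 0.27
Aggregate via t-conorm [max(a, b)]: 0.27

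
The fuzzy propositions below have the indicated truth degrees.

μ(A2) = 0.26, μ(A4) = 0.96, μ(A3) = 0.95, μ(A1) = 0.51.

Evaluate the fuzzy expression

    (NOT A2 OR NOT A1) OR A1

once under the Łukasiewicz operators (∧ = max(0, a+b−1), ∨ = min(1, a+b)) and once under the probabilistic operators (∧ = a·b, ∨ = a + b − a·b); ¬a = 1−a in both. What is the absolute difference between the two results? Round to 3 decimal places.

0.065

Under Łukasiewicz:
  NOT A2 = 1 − 0.26 = 0.74
  NOT A1 = 1 − 0.51 = 0.49
  NOT A2 OR NOT A1 = min(1, a+b) on (0.74, 0.49) = 1.00
  (NOT A2 OR NOT A1) OR A1 = min(1, a+b) on (1.00, 0.51) = 1.00
  → value = 1.0000
Under probabilistic:
  NOT A2 = 1 − 0.2600 = 0.7400
  NOT A1 = 1 − 0.5100 = 0.4900
  NOT A2 OR NOT A1 = a + b − a·b on (0.7400, 0.4900) = 0.8674
  (NOT A2 OR NOT A1) OR A1 = a + b − a·b on (0.8674, 0.5100) = 0.9350
  → value = 0.9350
|1.0000 − 0.9350| = 0.065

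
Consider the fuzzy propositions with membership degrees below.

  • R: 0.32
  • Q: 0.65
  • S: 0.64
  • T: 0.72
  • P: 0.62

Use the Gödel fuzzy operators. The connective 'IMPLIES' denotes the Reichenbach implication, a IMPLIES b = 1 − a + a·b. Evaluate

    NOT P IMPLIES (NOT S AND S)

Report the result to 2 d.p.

0.76

NOT P = 1 − 0.62 = 0.38
NOT S = 1 − 0.64 = 0.36
NOT S AND S = min(a, b) on (0.36, 0.64) = 0.36
NOT P IMPLIES (NOT S AND S)  [Reichenbach: 1 − a + a·b] with a=0.38, b=0.36 → 0.76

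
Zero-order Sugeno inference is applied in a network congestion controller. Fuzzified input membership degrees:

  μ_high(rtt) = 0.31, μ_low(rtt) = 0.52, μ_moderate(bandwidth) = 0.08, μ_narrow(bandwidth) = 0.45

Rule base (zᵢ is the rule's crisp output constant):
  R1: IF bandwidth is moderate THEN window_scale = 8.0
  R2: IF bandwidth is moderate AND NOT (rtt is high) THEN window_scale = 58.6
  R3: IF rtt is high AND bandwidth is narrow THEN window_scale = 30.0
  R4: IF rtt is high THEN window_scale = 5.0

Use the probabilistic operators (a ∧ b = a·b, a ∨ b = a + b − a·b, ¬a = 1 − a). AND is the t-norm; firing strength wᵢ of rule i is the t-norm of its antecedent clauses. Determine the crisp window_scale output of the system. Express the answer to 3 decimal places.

16.435

R1 (z=8.0): moderate=0.08 → w = 0.0800
R2 (z=58.6): moderate=0.08, ¬high=1−0.31=0.69; AND[a·b] → w = 0.0552
R3 (z=30.0): high=0.31, narrow=0.45; AND[a·b] → w = 0.1395
R4 (z=5.0): high=0.31 → w = 0.3100
Weighted average = (0.0800·8.0 + 0.0552·58.6 + 0.1395·30.0 + 0.3100·5.0) / (0.0800 + 0.0552 + 0.1395 + 0.3100)
  = 9.6097 / 0.5847 = 16.435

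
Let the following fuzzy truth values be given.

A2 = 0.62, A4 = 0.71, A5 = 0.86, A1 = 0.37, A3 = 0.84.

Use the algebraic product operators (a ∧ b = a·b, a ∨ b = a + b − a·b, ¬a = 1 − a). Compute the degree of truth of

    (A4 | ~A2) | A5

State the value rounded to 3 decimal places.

0.975

~A2 = 1 − 0.6200 = 0.3800
A4 | ~A2 = a + b − a·b on (0.7100, 0.3800) = 0.8202
(A4 | ~A2) | A5 = a + b − a·b on (0.8202, 0.8600) = 0.9748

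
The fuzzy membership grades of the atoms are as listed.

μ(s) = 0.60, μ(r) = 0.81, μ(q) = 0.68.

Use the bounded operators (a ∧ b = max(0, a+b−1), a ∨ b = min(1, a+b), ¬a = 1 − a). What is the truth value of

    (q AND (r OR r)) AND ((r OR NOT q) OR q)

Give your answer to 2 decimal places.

0.68

r OR r = min(1, a+b) on (0.81, 0.81) = 1.00
q AND (r OR r) = max(0, a+b−1) on (0.68, 1.00) = 0.68
NOT q = 1 − 0.68 = 0.32
r OR NOT q = min(1, a+b) on (0.81, 0.32) = 1.00
(r OR NOT q) OR q = min(1, a+b) on (1.00, 0.68) = 1.00
(q AND (r OR r)) AND ((r OR NOT q) OR q) = max(0, a+b−1) on (0.68, 1.00) = 0.68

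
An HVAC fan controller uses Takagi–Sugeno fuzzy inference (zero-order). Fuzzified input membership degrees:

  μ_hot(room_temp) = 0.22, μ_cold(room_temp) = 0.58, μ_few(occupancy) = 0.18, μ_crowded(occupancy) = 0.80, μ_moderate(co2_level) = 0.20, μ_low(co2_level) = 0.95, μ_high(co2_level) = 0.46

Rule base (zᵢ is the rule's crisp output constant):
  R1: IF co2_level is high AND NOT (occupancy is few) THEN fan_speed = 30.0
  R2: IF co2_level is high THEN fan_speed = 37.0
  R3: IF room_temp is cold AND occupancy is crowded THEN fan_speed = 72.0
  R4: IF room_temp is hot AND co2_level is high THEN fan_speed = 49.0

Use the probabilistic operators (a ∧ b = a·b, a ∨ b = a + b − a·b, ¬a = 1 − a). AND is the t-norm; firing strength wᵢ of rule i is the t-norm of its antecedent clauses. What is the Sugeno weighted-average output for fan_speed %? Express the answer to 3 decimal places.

47.563

R1 (z=30.0): high=0.46, ¬few=1−0.18=0.82; AND[a·b] → w = 0.3772
R2 (z=37.0): high=0.46 → w = 0.4600
R3 (z=72.0): cold=0.58, crowded=0.80; AND[a·b] → w = 0.4640
R4 (z=49.0): hot=0.22, high=0.46; AND[a·b] → w = 0.1012
Weighted average = (0.3772·30.0 + 0.4600·37.0 + 0.4640·72.0 + 0.1012·49.0) / (0.3772 + 0.4600 + 0.4640 + 0.1012)
  = 66.7028 / 1.4024 = 47.563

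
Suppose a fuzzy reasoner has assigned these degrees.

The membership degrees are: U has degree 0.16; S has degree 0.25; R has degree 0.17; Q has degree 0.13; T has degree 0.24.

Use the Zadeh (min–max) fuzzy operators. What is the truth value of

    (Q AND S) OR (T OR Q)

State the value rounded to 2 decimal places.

Q AND S = min(a, b) on (0.13, 0.25) = 0.13
T OR Q = max(a, b) on (0.24, 0.13) = 0.24
(Q AND S) OR (T OR Q) = max(a, b) on (0.13, 0.24) = 0.24

0.24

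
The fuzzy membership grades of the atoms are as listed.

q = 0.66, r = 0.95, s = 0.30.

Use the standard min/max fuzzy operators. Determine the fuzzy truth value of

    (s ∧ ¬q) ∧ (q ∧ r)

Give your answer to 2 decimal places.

¬q = 1 − 0.66 = 0.34
s ∧ ¬q = min(a, b) on (0.30, 0.34) = 0.30
q ∧ r = min(a, b) on (0.66, 0.95) = 0.66
(s ∧ ¬q) ∧ (q ∧ r) = min(a, b) on (0.30, 0.66) = 0.30

0.30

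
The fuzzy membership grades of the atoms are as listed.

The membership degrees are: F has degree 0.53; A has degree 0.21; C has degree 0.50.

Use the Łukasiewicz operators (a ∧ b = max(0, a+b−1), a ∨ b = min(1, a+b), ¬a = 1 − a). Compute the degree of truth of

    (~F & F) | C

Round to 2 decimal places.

0.50

~F = 1 − 0.53 = 0.47
~F & F = max(0, a+b−1) on (0.47, 0.53) = 0.00
(~F & F) | C = min(1, a+b) on (0.00, 0.50) = 0.50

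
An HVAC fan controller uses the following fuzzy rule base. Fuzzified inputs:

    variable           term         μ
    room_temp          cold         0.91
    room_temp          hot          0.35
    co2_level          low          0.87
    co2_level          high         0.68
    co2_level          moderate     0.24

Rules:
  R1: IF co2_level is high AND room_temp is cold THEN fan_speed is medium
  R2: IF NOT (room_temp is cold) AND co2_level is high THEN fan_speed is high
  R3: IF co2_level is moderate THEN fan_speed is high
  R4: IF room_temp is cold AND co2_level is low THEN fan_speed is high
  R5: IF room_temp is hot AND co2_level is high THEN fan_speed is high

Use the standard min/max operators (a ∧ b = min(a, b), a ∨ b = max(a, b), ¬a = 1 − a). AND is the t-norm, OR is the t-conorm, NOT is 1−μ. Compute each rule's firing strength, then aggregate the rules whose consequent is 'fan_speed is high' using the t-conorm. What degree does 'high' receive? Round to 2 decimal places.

0.87

R1: high=0.68, cold=0.91; AND[min(a, b)] → w = 0.68
R2: ¬cold=1−0.91=0.09, high=0.68; AND[min(a, b)] → w = 0.09
R3: moderate=0.24 → w = 0.24
R4: cold=0.91, low=0.87; AND[min(a, b)] → w = 0.87
R5: hot=0.35, high=0.68; AND[min(a, b)] → w = 0.35
Rules with consequent 'high': {R2, R3, R4, R5} → strengths 0.09, 0.24, 0.87, 0.35
Aggregate via t-conorm [max(a, b)]: 0.87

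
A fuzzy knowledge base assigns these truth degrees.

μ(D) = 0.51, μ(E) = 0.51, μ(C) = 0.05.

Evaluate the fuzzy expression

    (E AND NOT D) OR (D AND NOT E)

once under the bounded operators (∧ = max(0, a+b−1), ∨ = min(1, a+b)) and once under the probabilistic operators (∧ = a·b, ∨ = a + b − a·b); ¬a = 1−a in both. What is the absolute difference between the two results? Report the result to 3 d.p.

Under bounded:
  NOT D = 1 − 0.51 = 0.49
  E AND NOT D = max(0, a+b−1) on (0.51, 0.49) = 0.00
  NOT E = 1 − 0.51 = 0.49
  D AND NOT E = max(0, a+b−1) on (0.51, 0.49) = 0.00
  (E AND NOT D) OR (D AND NOT E) = min(1, a+b) on (0.00, 0.00) = 0.00
  → value = 0.0000
Under probabilistic:
  NOT D = 1 − 0.5100 = 0.4900
  E AND NOT D = a·b on (0.5100, 0.4900) = 0.2499
  NOT E = 1 − 0.5100 = 0.4900
  D AND NOT E = a·b on (0.5100, 0.4900) = 0.2499
  (E AND NOT D) OR (D AND NOT E) = a + b − a·b on (0.2499, 0.2499) = 0.4373
  → value = 0.4373
|0.0000 − 0.4373| = 0.437

0.437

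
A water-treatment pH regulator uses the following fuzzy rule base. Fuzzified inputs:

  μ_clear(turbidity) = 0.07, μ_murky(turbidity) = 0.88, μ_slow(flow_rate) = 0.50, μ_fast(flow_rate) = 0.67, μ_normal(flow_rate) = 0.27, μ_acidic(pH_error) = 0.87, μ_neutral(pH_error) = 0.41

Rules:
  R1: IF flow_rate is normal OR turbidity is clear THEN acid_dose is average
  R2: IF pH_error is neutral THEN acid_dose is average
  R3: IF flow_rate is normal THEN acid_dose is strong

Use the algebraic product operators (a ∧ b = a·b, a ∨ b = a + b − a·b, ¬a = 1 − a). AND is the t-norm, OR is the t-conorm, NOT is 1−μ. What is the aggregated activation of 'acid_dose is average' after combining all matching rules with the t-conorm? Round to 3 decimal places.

R1: normal=0.27, clear=0.07; OR[a + b − a·b] → w = 0.3211
R2: neutral=0.41 → w = 0.4100
R3: normal=0.27 → w = 0.2700
Rules with consequent 'average': {R1, R2} → strengths 0.3211, 0.4100
Aggregate via t-conorm [a + b − a·b]: 0.5994

0.599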